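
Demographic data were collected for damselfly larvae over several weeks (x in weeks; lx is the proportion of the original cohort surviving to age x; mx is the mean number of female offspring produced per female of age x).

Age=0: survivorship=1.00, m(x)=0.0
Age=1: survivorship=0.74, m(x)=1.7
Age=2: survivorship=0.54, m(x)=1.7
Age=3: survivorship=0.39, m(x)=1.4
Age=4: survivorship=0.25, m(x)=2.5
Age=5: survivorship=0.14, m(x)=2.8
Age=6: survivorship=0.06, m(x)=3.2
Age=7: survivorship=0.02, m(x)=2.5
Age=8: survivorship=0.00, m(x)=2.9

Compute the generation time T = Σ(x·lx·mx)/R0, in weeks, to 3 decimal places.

2.686

lx·mx: 0, 1.258, 0.918, 0.546, 0.625, 0.392, 0.192, 0.05, 0 → R0 = 3.981
x·lx·mx: 0, 1.258, 1.836, 1.638, 2.5, 1.96, 1.152, 0.35, 0 → Σ = 10.694
T = 10.694 / 3.981 = 2.68626… → 2.686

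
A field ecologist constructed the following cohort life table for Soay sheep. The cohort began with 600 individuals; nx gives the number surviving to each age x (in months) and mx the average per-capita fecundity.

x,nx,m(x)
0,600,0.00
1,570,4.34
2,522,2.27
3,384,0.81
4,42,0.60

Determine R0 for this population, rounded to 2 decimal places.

6.66

lx = nx/n0 = nx/600: 1, 0.95, 0.87, 0.64, 0.07
lx·mx by age: 0, 4.123, 1.9749, 0.5184, 0.042
R0 = Σ lx·mx = 6.6583 → 6.66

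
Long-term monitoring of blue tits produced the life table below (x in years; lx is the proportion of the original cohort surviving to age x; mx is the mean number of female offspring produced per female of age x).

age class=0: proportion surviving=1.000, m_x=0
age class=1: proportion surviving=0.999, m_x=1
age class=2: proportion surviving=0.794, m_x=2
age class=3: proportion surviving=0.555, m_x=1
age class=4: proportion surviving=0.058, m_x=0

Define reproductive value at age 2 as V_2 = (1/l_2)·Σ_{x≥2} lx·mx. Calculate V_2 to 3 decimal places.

lx·mx for x ≥ 2: 1.588, 0.555, 0 → sum = 2.143
V_2 = 2.143 / l_2 = 2.143 / 0.794 = 2.698992… → 2.699

2.699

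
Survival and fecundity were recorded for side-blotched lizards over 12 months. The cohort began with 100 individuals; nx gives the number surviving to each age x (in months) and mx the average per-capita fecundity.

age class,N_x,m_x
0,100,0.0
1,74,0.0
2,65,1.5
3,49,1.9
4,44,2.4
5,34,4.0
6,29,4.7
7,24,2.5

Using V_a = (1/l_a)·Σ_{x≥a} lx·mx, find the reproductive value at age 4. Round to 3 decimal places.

9.952

lx = nx/n0 = nx/100: 1, 0.74, 0.65, 0.49, 0.44, 0.34, 0.29, 0.24
lx·mx for x ≥ 4: 1.056, 1.36, 1.363, 0.6 → sum = 4.379
V_4 = 4.379 / l_4 = 4.379 / 0.44 = 9.952273… → 9.952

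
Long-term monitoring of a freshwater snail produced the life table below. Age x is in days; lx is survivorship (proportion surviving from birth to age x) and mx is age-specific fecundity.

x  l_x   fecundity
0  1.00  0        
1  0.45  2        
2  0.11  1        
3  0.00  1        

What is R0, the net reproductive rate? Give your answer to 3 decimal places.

1.010

lx·mx by age: 0, 0.9, 0.11, 0
R0 = Σ lx·mx = 1.01 → 1.010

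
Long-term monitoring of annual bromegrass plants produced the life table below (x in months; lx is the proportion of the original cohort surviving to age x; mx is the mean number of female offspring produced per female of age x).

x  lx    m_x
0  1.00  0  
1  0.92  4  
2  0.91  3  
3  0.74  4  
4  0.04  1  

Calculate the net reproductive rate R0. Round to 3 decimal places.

lx·mx by age: 0, 3.68, 2.73, 2.96, 0.04
R0 = Σ lx·mx = 9.41 → 9.410

9.410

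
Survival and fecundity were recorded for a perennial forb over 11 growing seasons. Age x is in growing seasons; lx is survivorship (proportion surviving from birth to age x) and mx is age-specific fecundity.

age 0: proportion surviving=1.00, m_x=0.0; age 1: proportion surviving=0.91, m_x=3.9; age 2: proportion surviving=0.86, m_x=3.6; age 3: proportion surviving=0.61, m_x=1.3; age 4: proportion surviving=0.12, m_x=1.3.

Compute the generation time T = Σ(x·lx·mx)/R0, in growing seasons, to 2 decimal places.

1.68

lx·mx: 0, 3.549, 3.096, 0.793, 0.156 → R0 = 7.594
x·lx·mx: 0, 3.549, 6.192, 2.379, 0.624 → Σ = 12.744
T = 12.744 / 7.594 = 1.678167… → 1.68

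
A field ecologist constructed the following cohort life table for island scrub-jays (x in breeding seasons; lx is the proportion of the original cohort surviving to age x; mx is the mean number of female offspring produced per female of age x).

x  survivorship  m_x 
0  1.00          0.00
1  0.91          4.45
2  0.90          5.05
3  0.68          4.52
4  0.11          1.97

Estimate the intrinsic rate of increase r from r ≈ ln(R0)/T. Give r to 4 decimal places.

R0 = Σ lx·mx = 0 + 4.0495 + 4.545 + 3.0736 + 0.2167 = 11.8848
Σ x·lx·mx = 23.2271; T = 23.2271/11.8848 = 1.95435…
r ≈ ln(R0)/T = ln(11.8848)/1.95435… = 1.266537… → 1.2665

1.2665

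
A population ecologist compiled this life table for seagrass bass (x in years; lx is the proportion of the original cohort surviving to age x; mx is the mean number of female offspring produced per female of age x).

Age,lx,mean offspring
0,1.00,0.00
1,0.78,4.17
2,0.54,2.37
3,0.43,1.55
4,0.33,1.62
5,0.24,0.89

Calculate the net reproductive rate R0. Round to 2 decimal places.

5.95

lx·mx by age: 0, 3.2526, 1.2798, 0.6665, 0.5346, 0.2136
R0 = Σ lx·mx = 5.9471 → 5.95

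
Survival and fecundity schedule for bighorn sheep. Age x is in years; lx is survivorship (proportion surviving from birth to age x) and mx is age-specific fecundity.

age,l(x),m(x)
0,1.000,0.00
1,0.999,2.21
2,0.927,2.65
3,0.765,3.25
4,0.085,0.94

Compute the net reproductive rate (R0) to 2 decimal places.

lx·mx by age: 0, 2.20779, 2.45655, 2.48625, 0.0799
R0 = Σ lx·mx = 7.23049 → 7.23

7.23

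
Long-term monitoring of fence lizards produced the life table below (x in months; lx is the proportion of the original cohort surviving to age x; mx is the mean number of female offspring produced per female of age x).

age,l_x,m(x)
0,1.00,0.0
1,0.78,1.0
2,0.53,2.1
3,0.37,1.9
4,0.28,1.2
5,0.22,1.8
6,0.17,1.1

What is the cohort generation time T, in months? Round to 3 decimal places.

lx·mx: 0, 0.78, 1.113, 0.703, 0.336, 0.396, 0.187 → R0 = 3.515
x·lx·mx: 0, 0.78, 2.226, 2.109, 1.344, 1.98, 1.122 → Σ = 9.561
T = 9.561 / 3.515 = 2.720057… → 2.720

2.720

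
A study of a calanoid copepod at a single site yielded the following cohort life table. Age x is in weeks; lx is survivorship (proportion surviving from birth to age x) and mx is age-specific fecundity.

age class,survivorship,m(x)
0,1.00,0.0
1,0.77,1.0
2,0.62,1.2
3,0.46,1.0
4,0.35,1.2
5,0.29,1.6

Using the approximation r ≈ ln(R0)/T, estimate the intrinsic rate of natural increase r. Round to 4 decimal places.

0.3929

R0 = Σ lx·mx = 0 + 0.77 + 0.744 + 0.46 + 0.42 + 0.464 = 2.858
Σ x·lx·mx = 7.638; T = 7.638/2.858 = 2.6725…
r ≈ ln(R0)/T = ln(2.858)/2.6725… = 0.392936… → 0.3929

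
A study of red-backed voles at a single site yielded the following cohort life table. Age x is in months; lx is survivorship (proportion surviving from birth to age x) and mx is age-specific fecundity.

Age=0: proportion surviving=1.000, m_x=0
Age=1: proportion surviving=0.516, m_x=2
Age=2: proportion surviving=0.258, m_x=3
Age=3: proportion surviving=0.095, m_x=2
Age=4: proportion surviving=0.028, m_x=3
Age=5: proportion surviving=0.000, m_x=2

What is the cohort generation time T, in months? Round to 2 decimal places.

lx·mx: 0, 1.032, 0.774, 0.19, 0.084, 0 → R0 = 2.08
x·lx·mx: 0, 1.032, 1.548, 0.57, 0.336, 0 → Σ = 3.486
T = 3.486 / 2.08 = 1.675962… → 1.68

1.68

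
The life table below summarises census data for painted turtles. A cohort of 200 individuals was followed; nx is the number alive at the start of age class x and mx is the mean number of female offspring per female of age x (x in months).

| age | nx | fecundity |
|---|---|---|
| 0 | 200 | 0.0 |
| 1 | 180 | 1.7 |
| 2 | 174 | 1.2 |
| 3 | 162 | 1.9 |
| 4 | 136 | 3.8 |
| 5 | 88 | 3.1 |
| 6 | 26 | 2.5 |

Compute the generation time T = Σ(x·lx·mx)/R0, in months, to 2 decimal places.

3.26

lx = nx/n0 = nx/200: 1, 0.9, 0.87, 0.81, 0.68, 0.44, 0.13
lx·mx: 0, 1.53, 1.044, 1.539, 2.584, 1.364, 0.325 → R0 = 8.386
x·lx·mx: 0, 1.53, 2.088, 4.617, 10.336, 6.82, 1.95 → Σ = 27.341
T = 27.341 / 8.386 = 3.260315… → 3.26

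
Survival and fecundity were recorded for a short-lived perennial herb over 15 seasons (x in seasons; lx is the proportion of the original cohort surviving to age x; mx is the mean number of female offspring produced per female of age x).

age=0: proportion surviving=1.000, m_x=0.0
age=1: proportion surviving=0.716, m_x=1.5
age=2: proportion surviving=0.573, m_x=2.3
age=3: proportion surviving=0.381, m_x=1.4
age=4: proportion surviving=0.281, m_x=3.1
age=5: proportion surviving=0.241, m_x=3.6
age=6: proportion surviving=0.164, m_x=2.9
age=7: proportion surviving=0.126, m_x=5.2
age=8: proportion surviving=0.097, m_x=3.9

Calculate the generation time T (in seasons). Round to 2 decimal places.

lx·mx: 0, 1.074, 1.3179, 0.5334, 0.8711, 0.8676, 0.4756, 0.6552, 0.3783 → R0 = 6.1731
x·lx·mx: 0, 1.074, 2.6358, 1.6002, 3.4844, 4.338, 2.8536, 4.5864, 3.0264 → Σ = 23.5988
T = 23.5988 / 6.1731 = 3.822844… → 3.82

3.82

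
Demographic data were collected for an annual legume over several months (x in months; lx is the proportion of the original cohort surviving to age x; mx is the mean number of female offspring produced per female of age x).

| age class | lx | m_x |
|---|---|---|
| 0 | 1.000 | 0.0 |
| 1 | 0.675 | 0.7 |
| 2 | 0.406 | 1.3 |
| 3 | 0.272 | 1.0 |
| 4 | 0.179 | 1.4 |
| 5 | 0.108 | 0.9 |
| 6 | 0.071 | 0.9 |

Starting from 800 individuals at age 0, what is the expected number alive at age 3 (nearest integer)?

218

Expected survivors = N0 · l_3 = 800 × 0.272 = 217.6 → 218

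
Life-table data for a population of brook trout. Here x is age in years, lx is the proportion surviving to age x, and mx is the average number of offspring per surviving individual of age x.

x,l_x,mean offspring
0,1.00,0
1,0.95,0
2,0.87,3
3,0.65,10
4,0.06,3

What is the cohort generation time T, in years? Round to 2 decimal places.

lx·mx: 0, 0, 2.61, 6.5, 0.18 → R0 = 9.29
x·lx·mx: 0, 0, 5.22, 19.5, 0.72 → Σ = 25.44
T = 25.44 / 9.29 = 2.738428… → 2.74

2.74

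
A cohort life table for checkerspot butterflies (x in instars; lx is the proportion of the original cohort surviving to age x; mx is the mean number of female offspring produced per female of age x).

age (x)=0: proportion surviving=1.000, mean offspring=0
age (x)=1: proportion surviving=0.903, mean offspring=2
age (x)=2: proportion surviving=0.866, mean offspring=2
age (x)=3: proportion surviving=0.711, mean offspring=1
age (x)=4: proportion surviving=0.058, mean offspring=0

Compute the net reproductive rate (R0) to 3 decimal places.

lx·mx by age: 0, 1.806, 1.732, 0.711, 0
R0 = Σ lx·mx = 4.249 → 4.249

4.249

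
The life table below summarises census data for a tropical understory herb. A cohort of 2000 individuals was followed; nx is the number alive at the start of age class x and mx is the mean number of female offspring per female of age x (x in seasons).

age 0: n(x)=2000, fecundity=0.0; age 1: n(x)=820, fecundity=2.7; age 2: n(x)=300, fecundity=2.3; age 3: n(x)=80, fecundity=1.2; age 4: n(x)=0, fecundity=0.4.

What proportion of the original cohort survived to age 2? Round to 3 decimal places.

0.150

l_2 = n_2/n_0 = 300/2000 = 0.15 → 0.150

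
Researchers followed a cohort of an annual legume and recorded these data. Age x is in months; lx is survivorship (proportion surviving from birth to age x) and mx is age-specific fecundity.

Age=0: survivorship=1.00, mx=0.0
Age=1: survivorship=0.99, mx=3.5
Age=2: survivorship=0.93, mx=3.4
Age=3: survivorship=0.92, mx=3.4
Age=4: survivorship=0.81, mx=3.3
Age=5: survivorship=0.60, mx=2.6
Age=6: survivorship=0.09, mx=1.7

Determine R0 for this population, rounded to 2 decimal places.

14.14

lx·mx by age: 0, 3.465, 3.162, 3.128, 2.673, 1.56, 0.153
R0 = Σ lx·mx = 14.141 → 14.14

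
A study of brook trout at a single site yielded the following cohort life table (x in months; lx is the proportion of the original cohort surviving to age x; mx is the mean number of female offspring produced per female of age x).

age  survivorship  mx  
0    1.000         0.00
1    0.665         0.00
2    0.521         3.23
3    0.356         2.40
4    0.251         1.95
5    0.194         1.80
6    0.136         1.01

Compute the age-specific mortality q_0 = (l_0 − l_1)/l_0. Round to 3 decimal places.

q_0 = (l_0 − l_1) / l_0 = (1 − 0.665) / 1
     = 0.335 / 1 = 0.335 → 0.335

0.335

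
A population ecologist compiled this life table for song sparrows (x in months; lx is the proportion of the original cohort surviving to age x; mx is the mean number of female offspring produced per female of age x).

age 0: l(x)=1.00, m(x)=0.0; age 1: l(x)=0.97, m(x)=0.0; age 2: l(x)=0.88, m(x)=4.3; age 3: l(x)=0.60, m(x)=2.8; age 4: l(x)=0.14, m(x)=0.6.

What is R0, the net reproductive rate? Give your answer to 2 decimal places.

5.55

lx·mx by age: 0, 0, 3.784, 1.68, 0.084
R0 = Σ lx·mx = 5.548 → 5.55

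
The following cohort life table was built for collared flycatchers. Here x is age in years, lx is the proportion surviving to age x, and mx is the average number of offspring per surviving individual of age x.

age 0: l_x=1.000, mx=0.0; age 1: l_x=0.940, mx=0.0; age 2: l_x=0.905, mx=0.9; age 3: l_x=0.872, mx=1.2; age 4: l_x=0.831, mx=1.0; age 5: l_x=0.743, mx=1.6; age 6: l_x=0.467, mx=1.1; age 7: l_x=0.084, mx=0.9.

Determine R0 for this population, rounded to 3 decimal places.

lx·mx by age: 0, 0, 0.8145, 1.0464, 0.831, 1.1888, 0.5137, 0.0756
R0 = Σ lx·mx = 4.47 → 4.470

4.470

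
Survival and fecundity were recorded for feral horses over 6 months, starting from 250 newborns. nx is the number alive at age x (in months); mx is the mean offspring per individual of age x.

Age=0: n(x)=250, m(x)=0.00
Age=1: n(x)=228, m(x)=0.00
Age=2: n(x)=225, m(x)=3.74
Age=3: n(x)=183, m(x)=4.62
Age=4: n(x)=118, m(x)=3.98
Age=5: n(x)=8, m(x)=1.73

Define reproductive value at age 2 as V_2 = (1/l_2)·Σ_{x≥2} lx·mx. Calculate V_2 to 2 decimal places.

lx = nx/n0 = nx/250: 1, 0.912, 0.9, 0.732, 0.472, 0.032
lx·mx for x ≥ 2: 3.366, 3.38184, 1.87856, 0.05536 → sum = 8.68176
V_2 = 8.68176 / l_2 = 8.68176 / 0.9 = 9.6464 → 9.65

9.65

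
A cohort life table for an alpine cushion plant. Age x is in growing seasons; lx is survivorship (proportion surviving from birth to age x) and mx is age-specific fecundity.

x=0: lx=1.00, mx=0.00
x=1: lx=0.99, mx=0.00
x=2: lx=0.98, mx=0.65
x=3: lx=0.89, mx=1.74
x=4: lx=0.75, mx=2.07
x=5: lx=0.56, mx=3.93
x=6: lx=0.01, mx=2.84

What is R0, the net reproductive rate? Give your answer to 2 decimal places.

5.97

lx·mx by age: 0, 0, 0.637, 1.5486, 1.5525, 2.2008, 0.0284
R0 = Σ lx·mx = 5.9673 → 5.97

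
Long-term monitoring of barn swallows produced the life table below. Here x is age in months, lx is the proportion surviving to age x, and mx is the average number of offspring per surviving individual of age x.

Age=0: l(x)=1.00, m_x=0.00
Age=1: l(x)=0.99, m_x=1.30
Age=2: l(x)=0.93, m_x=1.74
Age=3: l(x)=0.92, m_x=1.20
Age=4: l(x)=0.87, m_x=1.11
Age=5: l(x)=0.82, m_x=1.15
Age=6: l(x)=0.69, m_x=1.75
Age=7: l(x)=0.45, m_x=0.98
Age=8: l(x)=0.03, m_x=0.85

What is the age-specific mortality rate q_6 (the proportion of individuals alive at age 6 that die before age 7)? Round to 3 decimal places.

q_6 = (l_6 − l_7) / l_6 = (0.69 − 0.45) / 0.69
     = 0.24 / 0.69 = 0.347826… → 0.348

0.348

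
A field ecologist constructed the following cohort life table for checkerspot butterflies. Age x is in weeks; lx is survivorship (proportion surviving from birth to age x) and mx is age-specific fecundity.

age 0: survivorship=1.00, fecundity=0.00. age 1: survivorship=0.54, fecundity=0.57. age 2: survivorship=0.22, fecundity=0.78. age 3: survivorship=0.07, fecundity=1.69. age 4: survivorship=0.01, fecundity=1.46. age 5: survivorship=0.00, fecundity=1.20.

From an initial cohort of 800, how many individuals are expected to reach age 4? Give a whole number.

Expected survivors = N0 · l_4 = 800 × 0.01 = 8 → 8

8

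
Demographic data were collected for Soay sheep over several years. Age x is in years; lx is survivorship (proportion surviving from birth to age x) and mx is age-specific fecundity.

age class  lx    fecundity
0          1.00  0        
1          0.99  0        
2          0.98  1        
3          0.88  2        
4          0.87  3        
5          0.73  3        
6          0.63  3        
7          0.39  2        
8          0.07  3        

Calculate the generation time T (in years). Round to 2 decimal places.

lx·mx: 0, 0, 0.98, 1.76, 2.61, 2.19, 1.89, 0.78, 0.21 → R0 = 10.42
x·lx·mx: 0, 0, 1.96, 5.28, 10.44, 10.95, 11.34, 5.46, 1.68 → Σ = 47.11
T = 47.11 / 10.42 = 4.521113… → 4.52

4.52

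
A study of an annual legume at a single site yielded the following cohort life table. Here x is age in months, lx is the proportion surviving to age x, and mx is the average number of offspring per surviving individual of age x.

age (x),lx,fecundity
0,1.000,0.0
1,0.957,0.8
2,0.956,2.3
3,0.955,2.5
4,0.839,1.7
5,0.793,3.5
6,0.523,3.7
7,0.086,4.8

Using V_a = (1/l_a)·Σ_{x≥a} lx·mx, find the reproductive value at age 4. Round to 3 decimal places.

7.807

lx·mx for x ≥ 4: 1.4263, 2.7755, 1.9351, 0.4128 → sum = 6.5497
V_4 = 6.5497 / l_4 = 6.5497 / 0.839 = 7.806555… → 7.807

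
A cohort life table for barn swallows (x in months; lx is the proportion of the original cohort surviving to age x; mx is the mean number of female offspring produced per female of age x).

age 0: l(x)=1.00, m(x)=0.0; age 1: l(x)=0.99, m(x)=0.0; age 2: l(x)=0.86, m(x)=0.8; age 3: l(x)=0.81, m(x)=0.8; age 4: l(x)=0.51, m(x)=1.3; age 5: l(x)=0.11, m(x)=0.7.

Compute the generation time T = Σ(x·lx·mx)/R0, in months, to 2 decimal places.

lx·mx: 0, 0, 0.688, 0.648, 0.663, 0.077 → R0 = 2.076
x·lx·mx: 0, 0, 1.376, 1.944, 2.652, 0.385 → Σ = 6.357
T = 6.357 / 2.076 = 3.062139… → 3.06

3.06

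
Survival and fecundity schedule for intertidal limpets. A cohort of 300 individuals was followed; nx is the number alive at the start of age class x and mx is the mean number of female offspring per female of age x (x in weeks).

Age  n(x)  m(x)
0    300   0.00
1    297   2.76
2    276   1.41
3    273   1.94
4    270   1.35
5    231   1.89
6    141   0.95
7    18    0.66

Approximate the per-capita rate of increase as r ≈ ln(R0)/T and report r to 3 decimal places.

lx = nx/n0 = nx/300: 1, 0.99, 0.92, 0.91, 0.9, 0.77, 0.47, 0.06
R0 = Σ lx·mx = 0 + 2.7324 + 1.2972 + 1.7654 + 1.215 + 1.4553 + 0.4465 + 0.0396 = 8.9514
Σ x·lx·mx = 25.7157; T = 25.7157/8.9514 = 2.87281…
r ≈ ln(R0)/T = ln(8.9514)/2.87281… = 0.76295… → 0.763

0.763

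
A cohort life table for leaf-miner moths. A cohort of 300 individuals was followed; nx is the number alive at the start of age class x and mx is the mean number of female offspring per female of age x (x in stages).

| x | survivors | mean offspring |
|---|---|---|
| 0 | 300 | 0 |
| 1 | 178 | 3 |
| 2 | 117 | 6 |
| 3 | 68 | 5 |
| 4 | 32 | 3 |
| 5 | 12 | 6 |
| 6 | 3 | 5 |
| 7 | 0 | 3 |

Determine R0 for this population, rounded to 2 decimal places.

lx = nx/n0 = nx/300: 1, 0.59333…, 0.39, 0.22667…, 0.10667…, 0.04, 0.01, 0
lx·mx by age: 0, 1.78…, 2.34, 1.133333…, 0.32…, 0.24, 0.05, 0
R0 = Σ lx·mx = 5.863333… → 5.86

5.86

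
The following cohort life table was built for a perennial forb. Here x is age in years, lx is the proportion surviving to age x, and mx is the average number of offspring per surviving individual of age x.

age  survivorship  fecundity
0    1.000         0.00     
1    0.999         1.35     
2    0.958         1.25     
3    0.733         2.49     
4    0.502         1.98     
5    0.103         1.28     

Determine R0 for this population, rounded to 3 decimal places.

5.497

lx·mx by age: 0, 1.34865, 1.1975, 1.82517, 0.99396, 0.13184
R0 = Σ lx·mx = 5.49712 → 5.497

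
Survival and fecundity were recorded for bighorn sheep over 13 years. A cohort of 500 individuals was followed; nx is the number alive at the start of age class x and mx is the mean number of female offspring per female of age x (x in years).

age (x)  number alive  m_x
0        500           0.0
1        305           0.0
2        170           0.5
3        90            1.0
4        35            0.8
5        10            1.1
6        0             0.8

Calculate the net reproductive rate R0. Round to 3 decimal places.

lx = nx/n0 = nx/500: 1, 0.61, 0.34, 0.18, 0.07, 0.02, 0
lx·mx by age: 0, 0, 0.17, 0.18, 0.056, 0.022, 0
R0 = Σ lx·mx = 0.428 → 0.428

0.428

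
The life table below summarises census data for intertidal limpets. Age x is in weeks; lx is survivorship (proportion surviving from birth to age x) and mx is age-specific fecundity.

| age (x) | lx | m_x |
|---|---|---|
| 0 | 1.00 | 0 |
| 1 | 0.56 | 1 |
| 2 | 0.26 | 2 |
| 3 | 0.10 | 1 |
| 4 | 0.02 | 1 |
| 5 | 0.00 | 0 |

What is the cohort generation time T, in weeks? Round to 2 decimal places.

lx·mx: 0, 0.56, 0.52, 0.1, 0.02, 0 → R0 = 1.2
x·lx·mx: 0, 0.56, 1.04, 0.3, 0.08, 0 → Σ = 1.98
T = 1.98 / 1.2 = 1.65 → 1.65

1.65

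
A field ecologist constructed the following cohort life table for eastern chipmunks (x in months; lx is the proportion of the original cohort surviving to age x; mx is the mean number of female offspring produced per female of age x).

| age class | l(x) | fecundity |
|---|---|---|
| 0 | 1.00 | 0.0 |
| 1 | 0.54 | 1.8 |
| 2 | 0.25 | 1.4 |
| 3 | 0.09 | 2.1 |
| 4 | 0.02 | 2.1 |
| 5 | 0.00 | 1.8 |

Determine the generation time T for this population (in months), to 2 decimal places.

lx·mx: 0, 0.972, 0.35, 0.189, 0.042, 0 → R0 = 1.553
x·lx·mx: 0, 0.972, 0.7, 0.567, 0.168, 0 → Σ = 2.407
T = 2.407 / 1.553 = 1.549903… → 1.55

1.55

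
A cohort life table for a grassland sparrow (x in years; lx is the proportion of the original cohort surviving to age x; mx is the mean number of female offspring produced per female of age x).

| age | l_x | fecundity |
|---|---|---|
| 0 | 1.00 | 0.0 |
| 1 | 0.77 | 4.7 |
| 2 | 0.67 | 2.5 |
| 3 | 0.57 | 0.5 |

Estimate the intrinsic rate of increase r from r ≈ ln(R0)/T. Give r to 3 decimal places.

R0 = Σ lx·mx = 0 + 3.619 + 1.675 + 0.285 = 5.579
Σ x·lx·mx = 7.824; T = 7.824/5.579 = 1.4024…
r ≈ ln(R0)/T = ln(5.579)/1.4024… = 1.22576… → 1.226

1.226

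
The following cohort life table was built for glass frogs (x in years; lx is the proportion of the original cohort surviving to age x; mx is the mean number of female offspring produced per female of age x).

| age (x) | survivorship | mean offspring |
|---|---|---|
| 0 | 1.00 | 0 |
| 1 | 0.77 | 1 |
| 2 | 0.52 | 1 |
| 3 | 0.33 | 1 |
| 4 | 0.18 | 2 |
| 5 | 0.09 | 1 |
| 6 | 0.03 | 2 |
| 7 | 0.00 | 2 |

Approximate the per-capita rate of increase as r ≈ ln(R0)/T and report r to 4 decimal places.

R0 = Σ lx·mx = 0 + 0.77 + 0.52 + 0.33 + 0.36 + 0.09 + 0.06 + 0 = 2.13
Σ x·lx·mx = 5.05; T = 5.05/2.13 = 2.37089…
r ≈ ln(R0)/T = ln(2.13)/2.37089… = 0.318919… → 0.3189

0.3189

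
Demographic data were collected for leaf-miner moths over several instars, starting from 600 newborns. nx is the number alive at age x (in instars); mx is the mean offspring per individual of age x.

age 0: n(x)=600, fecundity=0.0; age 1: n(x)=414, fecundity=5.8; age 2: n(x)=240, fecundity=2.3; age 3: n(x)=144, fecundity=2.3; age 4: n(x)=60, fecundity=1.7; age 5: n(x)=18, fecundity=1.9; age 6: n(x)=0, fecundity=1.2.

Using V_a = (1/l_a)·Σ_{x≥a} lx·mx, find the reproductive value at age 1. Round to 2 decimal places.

lx = nx/n0 = nx/600: 1, 0.69, 0.4, 0.24, 0.1, 0.03, 0
lx·mx for x ≥ 1: 4.002, 0.92, 0.552, 0.17, 0.057, 0 → sum = 5.701
V_1 = 5.701 / l_1 = 5.701 / 0.69 = 8.262319… → 8.26

8.26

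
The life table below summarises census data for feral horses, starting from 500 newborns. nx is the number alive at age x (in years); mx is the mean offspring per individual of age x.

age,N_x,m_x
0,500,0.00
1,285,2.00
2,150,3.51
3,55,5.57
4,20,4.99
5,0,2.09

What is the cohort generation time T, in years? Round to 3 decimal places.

1.957

lx = nx/n0 = nx/500: 1, 0.57, 0.3, 0.11, 0.04, 0
lx·mx: 0, 1.14, 1.053, 0.6127, 0.1996, 0 → R0 = 3.0053
x·lx·mx: 0, 1.14, 2.106, 1.8381, 0.7984, 0 → Σ = 5.8825
T = 5.8825 / 3.0053 = 1.957375… → 1.957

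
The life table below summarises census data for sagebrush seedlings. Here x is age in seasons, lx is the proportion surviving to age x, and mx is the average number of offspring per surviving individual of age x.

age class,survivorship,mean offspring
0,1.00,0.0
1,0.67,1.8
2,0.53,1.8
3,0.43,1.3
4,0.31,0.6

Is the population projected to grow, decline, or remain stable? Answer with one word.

R0 = Σ lx·mx = 0 + 1.206 + 0.954 + 0.559 + 0.186 = 2.905
R0 > 1, so the population is growing.

growing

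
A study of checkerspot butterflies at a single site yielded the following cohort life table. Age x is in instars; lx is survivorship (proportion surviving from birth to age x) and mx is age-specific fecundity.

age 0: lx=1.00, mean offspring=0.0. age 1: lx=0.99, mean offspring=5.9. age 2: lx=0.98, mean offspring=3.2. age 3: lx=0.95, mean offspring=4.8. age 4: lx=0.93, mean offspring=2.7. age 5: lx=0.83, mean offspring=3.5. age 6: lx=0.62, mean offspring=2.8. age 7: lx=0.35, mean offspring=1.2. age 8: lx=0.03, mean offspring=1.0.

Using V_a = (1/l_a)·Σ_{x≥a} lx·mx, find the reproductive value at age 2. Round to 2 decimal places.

lx·mx for x ≥ 2: 3.136, 4.56, 2.511, 2.905, 1.736, 0.42, 0.03 → sum = 15.298
V_2 = 15.298 / l_2 = 15.298 / 0.98 = 15.610204… → 15.61

15.61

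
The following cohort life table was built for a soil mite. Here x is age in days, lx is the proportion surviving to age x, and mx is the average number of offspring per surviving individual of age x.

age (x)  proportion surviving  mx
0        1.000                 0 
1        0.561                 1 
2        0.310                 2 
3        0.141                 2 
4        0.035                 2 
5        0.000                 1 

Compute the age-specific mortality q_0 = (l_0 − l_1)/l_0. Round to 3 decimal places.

0.439

q_0 = (l_0 − l_1) / l_0 = (1 − 0.561) / 1
     = 0.439 / 1 = 0.439 → 0.439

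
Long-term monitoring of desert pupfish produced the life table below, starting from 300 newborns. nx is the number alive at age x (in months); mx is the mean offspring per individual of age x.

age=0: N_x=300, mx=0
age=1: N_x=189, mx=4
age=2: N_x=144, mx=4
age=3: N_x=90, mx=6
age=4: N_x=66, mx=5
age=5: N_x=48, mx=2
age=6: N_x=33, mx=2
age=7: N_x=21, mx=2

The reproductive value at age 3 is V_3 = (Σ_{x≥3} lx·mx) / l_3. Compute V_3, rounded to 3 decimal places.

lx = nx/n0 = nx/300: 1, 0.63, 0.48, 0.3, 0.22, 0.16, 0.11, 0.07
lx·mx for x ≥ 3: 1.8, 1.1, 0.32, 0.22, 0.14 → sum = 3.58
V_3 = 3.58 / l_3 = 3.58 / 0.3 = 11.933333… → 11.933

11.933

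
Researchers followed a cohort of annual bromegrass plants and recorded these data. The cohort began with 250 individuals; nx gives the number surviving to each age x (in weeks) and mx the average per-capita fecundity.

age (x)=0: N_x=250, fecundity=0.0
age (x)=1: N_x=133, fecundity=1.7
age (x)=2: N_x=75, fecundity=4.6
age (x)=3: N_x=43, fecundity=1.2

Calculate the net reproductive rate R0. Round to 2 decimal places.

2.49

lx = nx/n0 = nx/250: 1, 0.532, 0.3, 0.172
lx·mx by age: 0, 0.9044, 1.38, 0.2064
R0 = Σ lx·mx = 2.4908 → 2.49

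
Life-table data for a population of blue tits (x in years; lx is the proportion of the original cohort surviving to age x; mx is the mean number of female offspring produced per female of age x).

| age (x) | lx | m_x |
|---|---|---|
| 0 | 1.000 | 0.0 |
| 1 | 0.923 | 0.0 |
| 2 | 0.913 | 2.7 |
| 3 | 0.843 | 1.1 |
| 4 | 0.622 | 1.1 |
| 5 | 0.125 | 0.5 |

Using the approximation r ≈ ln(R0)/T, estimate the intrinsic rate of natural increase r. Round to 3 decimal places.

R0 = Σ lx·mx = 0 + 0 + 2.4651 + 0.9273 + 0.6842 + 0.0625 = 4.1391
Σ x·lx·mx = 10.7614; T = 10.7614/4.1391 = 2.59994…
r ≈ ln(R0)/T = ln(4.1391)/2.59994… = 0.54635… → 0.546

0.546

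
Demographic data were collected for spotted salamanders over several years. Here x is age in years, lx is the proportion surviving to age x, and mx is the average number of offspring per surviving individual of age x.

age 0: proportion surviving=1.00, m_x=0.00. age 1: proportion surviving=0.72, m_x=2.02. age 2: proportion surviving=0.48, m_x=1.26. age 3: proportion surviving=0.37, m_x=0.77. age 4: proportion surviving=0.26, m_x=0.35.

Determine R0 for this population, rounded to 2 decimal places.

2.44

lx·mx by age: 0, 1.4544, 0.6048, 0.2849, 0.091
R0 = Σ lx·mx = 2.4351 → 2.44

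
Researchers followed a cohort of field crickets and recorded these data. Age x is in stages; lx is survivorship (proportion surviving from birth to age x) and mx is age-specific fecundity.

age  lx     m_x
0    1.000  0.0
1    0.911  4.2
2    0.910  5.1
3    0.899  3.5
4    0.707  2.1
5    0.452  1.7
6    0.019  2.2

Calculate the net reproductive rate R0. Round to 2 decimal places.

13.91

lx·mx by age: 0, 3.8262, 4.641, 3.1465, 1.4847, 0.7684, 0.0418
R0 = Σ lx·mx = 13.9086 → 13.91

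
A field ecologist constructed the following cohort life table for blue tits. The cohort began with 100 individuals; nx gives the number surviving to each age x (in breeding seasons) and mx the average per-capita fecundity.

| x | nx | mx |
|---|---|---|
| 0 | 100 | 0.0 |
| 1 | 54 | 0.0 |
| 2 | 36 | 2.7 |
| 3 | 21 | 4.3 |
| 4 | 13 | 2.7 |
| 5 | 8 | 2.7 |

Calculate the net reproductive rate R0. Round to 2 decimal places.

lx = nx/n0 = nx/100: 1, 0.54, 0.36, 0.21, 0.13, 0.08
lx·mx by age: 0, 0, 0.972, 0.903, 0.351, 0.216
R0 = Σ lx·mx = 2.442 → 2.44

2.44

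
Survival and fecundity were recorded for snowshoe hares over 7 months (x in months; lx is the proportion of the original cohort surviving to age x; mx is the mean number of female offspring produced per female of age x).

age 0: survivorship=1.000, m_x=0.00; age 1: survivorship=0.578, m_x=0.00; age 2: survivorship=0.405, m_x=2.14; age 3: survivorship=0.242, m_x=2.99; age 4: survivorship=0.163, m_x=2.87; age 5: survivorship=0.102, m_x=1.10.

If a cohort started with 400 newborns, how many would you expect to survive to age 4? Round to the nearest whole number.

65

Expected survivors = N0 · l_4 = 400 × 0.163 = 65.2 → 65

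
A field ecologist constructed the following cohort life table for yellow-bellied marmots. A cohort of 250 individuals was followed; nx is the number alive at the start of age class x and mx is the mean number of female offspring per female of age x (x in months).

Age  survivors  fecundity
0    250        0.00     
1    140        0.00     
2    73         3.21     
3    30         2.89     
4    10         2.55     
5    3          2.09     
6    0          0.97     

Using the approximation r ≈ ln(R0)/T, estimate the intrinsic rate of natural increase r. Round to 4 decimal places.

0.1410

lx = nx/n0 = nx/250: 1, 0.56, 0.292, 0.12, 0.04, 0.012, 0
R0 = Σ lx·mx = 0 + 0 + 0.93732 + 0.3468 + 0.102 + 0.02508 + 0 = 1.4112
Σ x·lx·mx = 3.44844; T = 3.44844/1.4112 = 2.44362…
r ≈ ln(R0)/T = ln(1.4112)/2.44362… = 0.140955… → 0.1410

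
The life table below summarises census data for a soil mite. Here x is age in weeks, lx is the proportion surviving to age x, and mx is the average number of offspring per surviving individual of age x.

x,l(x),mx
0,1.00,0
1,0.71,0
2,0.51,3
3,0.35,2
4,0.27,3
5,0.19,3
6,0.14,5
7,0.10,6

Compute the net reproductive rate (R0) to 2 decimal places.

lx·mx by age: 0, 0, 1.53, 0.7, 0.81, 0.57, 0.7, 0.6
R0 = Σ lx·mx = 4.91 → 4.91

4.91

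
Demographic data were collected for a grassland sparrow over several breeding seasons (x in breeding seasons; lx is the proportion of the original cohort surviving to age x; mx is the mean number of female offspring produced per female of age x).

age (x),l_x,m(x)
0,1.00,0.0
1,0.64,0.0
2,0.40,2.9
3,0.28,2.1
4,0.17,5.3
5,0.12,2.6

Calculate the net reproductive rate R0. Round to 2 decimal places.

2.96

lx·mx by age: 0, 0, 1.16, 0.588, 0.901, 0.312
R0 = Σ lx·mx = 2.961 → 2.96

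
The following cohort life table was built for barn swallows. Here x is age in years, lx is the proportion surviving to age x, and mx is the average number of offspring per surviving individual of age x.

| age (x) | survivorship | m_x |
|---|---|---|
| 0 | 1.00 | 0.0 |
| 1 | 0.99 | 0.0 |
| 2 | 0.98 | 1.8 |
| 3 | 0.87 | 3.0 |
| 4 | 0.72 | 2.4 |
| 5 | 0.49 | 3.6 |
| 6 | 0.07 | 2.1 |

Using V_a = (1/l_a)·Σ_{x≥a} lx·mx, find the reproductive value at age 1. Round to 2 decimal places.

8.09

lx·mx for x ≥ 1: 0, 1.764, 2.61, 1.728, 1.764, 0.147 → sum = 8.013
V_1 = 8.013 / l_1 = 8.013 / 0.99 = 8.093939… → 8.09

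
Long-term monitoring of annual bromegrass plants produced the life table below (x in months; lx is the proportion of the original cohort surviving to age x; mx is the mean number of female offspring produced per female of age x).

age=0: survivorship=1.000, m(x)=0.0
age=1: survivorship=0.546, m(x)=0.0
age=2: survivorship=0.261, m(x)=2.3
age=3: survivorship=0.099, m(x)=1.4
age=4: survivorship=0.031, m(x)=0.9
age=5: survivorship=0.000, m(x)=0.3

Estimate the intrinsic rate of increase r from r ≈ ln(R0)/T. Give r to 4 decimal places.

R0 = Σ lx·mx = 0 + 0 + 0.6003 + 0.1386 + 0.0279 + 0 = 0.7668
Σ x·lx·mx = 1.728; T = 1.728/0.7668 = 2.25352…
r ≈ ln(R0)/T = ln(0.7668)/2.25352… = -0.117829… → -0.1178

-0.1178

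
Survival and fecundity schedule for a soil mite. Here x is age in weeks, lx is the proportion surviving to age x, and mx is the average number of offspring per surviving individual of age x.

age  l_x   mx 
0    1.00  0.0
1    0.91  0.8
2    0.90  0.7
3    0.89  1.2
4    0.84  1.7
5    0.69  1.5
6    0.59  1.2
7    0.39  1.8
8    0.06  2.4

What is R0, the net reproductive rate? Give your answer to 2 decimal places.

lx·mx by age: 0, 0.728, 0.63, 1.068, 1.428, 1.035, 0.708, 0.702, 0.144
R0 = Σ lx·mx = 6.443 → 6.44

6.44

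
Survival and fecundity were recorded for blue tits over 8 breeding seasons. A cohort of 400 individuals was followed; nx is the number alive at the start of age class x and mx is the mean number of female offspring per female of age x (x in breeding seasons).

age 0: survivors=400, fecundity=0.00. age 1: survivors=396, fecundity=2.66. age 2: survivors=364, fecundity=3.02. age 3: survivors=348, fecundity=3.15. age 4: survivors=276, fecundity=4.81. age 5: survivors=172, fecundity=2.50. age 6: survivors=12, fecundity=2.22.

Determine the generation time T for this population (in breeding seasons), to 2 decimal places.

2.81

lx = nx/n0 = nx/400: 1, 0.99, 0.91, 0.87, 0.69, 0.43, 0.03
lx·mx: 0, 2.6334, 2.7482, 2.7405, 3.3189, 1.075, 0.0666 → R0 = 12.5826
x·lx·mx: 0, 2.6334, 5.4964, 8.2215, 13.2756, 5.375, 0.3996 → Σ = 35.4015
T = 35.4015 / 12.5826 = 2.813528… → 2.81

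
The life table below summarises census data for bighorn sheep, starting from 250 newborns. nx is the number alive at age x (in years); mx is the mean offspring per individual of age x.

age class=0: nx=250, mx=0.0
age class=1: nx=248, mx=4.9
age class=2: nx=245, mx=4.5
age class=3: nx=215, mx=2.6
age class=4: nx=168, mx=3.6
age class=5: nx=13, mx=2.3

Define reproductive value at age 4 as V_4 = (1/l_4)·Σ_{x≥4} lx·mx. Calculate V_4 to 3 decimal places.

lx = nx/n0 = nx/250: 1, 0.992, 0.98, 0.86, 0.672, 0.052
lx·mx for x ≥ 4: 2.4192, 0.1196 → sum = 2.5388
V_4 = 2.5388 / l_4 = 2.5388 / 0.672 = 3.777976… → 3.778

3.778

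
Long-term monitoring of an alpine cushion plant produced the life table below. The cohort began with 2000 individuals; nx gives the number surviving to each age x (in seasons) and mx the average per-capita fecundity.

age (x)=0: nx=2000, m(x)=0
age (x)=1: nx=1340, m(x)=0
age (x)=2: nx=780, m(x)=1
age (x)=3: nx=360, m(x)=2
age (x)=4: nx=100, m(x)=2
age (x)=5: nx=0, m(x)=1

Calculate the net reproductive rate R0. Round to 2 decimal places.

0.85

lx = nx/n0 = nx/2000: 1, 0.67, 0.39, 0.18, 0.05, 0
lx·mx by age: 0, 0, 0.39, 0.36, 0.1, 0
R0 = Σ lx·mx = 0.85 → 0.85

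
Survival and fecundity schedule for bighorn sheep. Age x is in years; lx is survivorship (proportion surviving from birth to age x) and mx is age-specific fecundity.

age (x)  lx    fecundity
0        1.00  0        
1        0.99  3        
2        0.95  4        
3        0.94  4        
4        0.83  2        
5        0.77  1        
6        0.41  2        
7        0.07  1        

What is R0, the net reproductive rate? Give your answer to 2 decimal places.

13.85

lx·mx by age: 0, 2.97, 3.8, 3.76, 1.66, 0.77, 0.82, 0.07
R0 = Σ lx·mx = 13.85 → 13.85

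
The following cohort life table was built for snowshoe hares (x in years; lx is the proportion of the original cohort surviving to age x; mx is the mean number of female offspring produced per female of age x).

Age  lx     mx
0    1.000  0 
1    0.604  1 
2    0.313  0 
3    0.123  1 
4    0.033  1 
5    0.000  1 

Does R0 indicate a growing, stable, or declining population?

R0 = Σ lx·mx = 0 + 0.604 + 0 + 0.123 + 0.033 + 0 = 0.76
R0 < 1, so the population is declining.

declining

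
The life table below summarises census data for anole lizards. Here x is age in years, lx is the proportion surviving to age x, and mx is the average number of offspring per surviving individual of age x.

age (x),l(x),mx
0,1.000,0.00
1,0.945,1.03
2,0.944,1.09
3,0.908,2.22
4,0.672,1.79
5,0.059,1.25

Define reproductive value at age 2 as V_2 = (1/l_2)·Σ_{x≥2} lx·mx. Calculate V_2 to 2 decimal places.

lx·mx for x ≥ 2: 1.02896, 2.01576, 1.20288, 0.07375 → sum = 4.32135
V_2 = 4.32135 / l_2 = 4.32135 / 0.944 = 4.577701… → 4.58

4.58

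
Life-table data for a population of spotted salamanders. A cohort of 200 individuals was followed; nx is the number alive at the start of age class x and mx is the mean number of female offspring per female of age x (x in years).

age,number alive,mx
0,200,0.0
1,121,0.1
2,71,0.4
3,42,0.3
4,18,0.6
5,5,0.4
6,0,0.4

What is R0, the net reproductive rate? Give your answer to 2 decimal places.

lx = nx/n0 = nx/200: 1, 0.605, 0.355, 0.21, 0.09, 0.025, 0
lx·mx by age: 0, 0.0605, 0.142, 0.063, 0.054, 0.01, 0
R0 = Σ lx·mx = 0.3295 → 0.33

0.33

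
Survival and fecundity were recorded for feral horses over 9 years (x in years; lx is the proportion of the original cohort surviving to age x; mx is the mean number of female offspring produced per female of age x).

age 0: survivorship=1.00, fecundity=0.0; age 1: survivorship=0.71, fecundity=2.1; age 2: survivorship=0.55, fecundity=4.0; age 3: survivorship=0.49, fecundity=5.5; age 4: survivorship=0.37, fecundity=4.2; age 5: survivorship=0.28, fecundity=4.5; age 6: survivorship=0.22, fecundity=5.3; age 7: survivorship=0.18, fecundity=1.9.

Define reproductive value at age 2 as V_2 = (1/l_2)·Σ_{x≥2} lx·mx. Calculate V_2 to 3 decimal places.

16.758

lx·mx for x ≥ 2: 2.2, 2.695, 1.554, 1.26, 1.166, 0.342 → sum = 9.217
V_2 = 9.217 / l_2 = 9.217 / 0.55 = 16.758182… → 16.758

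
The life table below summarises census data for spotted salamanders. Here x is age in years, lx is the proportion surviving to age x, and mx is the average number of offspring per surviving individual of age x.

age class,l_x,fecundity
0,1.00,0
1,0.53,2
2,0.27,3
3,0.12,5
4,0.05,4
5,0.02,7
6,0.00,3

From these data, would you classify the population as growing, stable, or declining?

growing

R0 = Σ lx·mx = 0 + 1.06 + 0.81 + 0.6 + 0.2 + 0.14 + 0 = 2.81
R0 > 1, so the population is growing.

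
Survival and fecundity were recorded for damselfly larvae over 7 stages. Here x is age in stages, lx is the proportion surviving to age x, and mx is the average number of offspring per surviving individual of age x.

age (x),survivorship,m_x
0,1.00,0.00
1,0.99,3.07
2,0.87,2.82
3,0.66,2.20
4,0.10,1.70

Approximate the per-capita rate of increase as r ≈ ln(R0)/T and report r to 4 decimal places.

R0 = Σ lx·mx = 0 + 3.0393 + 2.4534 + 1.452 + 0.17 = 7.1147
Σ x·lx·mx = 12.9821; T = 12.9821/7.1147 = 1.82469…
r ≈ ln(R0)/T = ln(7.1147)/1.82469… = 1.075342… → 1.0753

1.0753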